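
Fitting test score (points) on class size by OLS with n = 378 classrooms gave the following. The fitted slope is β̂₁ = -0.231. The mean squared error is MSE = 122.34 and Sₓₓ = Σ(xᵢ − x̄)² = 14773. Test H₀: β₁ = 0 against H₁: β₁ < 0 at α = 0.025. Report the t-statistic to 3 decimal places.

t = -2.538

SE(β̂₁) = √(MSE/Sₓₓ) = √(122.34/14773) = 0.0910018.
t = -0.231 / 0.0910018 = -2.538.
df = n − 2 = 376.
One-sided p ≈ 0.0058, which is < 0.025, so reject H₀.
There is evidence that the true slope on class size is negative.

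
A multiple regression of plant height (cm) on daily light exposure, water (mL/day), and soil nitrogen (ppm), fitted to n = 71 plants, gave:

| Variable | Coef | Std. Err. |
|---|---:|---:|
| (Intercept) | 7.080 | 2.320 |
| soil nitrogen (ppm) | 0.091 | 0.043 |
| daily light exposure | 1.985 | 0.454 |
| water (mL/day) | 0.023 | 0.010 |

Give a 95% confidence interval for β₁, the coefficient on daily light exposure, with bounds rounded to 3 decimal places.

Read off: b = 1.985, SE = 0.454 for daily light exposure.
df = n − k − 1 = 71 − 3 − 1 = 67.
t* = t_{0.025, 67} = 1.996008.
Margin = t* × SE = 1.996008 × 0.454 = 0.90619.
CI: 1.985 ± 0.90619 → (1.079, 2.891).

(1.079, 2.891)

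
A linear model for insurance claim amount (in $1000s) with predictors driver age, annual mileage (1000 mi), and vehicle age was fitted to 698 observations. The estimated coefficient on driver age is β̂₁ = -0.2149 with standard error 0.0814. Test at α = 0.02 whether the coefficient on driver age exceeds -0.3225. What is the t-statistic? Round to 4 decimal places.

H₀: β₁ = -0.3225 vs H₁: β₁ > -0.3225.
t = (β̂₁ − β₁⁰)/SE = (-0.2149 − (-0.3225)) / 0.0814 = 1.3219.
df = n − k − 1 = 698 − 3 − 1 = 694.
One-sided p ≈ 0.0933, which is ≥ 0.02, so fail to reject H₀.
The data do not give significant evidence that the true slope on driver age exceeds -0.3225 $1000s per unit, holding the other predictors fixed.

t = 1.3219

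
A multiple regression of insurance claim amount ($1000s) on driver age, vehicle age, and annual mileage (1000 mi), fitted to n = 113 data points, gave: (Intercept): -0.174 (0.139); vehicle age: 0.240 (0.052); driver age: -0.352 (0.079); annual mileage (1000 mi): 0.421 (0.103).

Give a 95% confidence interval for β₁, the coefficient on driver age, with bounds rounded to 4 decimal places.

(-0.5086, -0.1954)

Read off: b = -0.352, SE = 0.079 for driver age.
df = n − k − 1 = 113 − 3 − 1 = 109.
t* = t_{0.025, 109} = 1.981967.
Margin = t* × SE = 1.981967 × 0.079 = 0.156575.
CI: -0.352 ± 0.156575 → (-0.5086, -0.1954).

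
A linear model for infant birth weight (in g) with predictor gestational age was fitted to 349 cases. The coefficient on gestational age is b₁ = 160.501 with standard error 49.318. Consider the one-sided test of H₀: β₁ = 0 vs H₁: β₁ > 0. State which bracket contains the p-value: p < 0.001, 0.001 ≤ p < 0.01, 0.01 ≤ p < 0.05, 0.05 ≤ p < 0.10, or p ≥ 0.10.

t = 160.501 / 49.318 = 3.254.
df = n − 2 = 349 − 2 = 347.
One-sided p = P(T_{347} > t) ≈ 0.0006.
So p < 0.001.

p < 0.001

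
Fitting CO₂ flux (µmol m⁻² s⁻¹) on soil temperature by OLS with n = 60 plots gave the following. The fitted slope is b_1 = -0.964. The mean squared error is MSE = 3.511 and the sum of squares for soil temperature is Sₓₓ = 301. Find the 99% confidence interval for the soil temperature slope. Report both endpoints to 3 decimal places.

SE(b_1) = √(MSE/Sₓₓ) = √(3.511/301) = 0.108002.
df = n − 2 = 58.
t* = t_{0.005, 58} = 2.663287.
Margin = t* × SE = 2.663287 × 0.108002 = 0.28764.
CI: -0.964 ± 0.28764 → (-1.252, -0.676).
With 99% confidence, each one-unit increase in soil temperature is associated with a change of between -1.252 and -0.676 µmol m⁻² s⁻¹ in CO₂ flux.

(-1.252, -0.676)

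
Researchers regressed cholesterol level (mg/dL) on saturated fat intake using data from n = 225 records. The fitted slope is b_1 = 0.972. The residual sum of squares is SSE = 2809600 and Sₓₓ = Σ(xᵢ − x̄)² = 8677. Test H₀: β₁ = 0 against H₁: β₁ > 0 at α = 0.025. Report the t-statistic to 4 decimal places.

MSE = SSE/(n − 2) = 2809600/223 = 12599.1.
SE(b_1) = √(MSE/Sₓₓ) = √(12599.1/8677) = 1.20499.
t = 0.972 / 1.20499 = 0.8066.
df = n − 2 = 223.
One-sided p ≈ 0.2104, which is ≥ 0.025, so fail to reject H₀.
The data do not give significant evidence that the true slope on saturated fat intake is positive.

t = 0.8066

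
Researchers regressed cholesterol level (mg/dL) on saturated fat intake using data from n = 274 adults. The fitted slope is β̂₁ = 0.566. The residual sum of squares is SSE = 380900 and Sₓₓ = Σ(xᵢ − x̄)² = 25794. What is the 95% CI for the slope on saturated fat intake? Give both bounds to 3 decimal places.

MSE = SSE/(n − 2) = 380900/272 = 1400.37.
SE(β̂₁) = √(MSE/Sₓₓ) = √(1400.37/25794) = 0.233003.
df = n − 2 = 272.
t* = t_{0.025, 272} = 1.968724.
Margin = t* × SE = 1.968724 × 0.233003 = 0.45872.
CI: 0.566 ± 0.45872 → (0.107, 1.025).
With 95% confidence, each one-unit increase in saturated fat intake is associated with a change of between 0.107 and 1.025 mg/dL in cholesterol level.

(0.107, 1.025)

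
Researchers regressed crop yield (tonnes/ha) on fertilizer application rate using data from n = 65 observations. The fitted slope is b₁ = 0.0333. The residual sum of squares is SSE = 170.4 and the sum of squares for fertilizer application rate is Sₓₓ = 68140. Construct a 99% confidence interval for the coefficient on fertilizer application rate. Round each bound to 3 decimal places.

(0.017, 0.050)

MSE = SSE/(n − 2) = 170.4/63 = 2.70476.
SE(b₁) = √(MSE/Sₓₓ) = √(2.70476/68140) = 0.00630033.
df = n − 2 = 63.
t* = t_{0.005, 63} = 2.656145.
Margin = t* × SE = 2.656145 × 0.00630033 = 0.01673.
CI: 0.0333 ± 0.01673 → (0.017, 0.050).
With 99% confidence, each one-unit increase in fertilizer application rate is associated with a change of between 0.017 and 0.050 tonnes/ha in crop yield.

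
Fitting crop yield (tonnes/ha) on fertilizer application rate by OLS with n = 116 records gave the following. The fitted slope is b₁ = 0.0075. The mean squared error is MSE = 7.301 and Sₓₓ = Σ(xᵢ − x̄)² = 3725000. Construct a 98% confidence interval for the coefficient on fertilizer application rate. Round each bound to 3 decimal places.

SE(b₁) = √(MSE/Sₓₓ) = √(7.301/3725000) = 0.0014.
df = n − 2 = 114.
t* = t_{0.01, 114} = 2.359504.
Margin = t* × SE = 2.359504 × 0.0014 = 0.00330.
CI: 0.0075 ± 0.00330 → (0.004, 0.011).
With 98% confidence, each one-unit increase in fertilizer application rate is associated with a change of between 0.004 and 0.011 tonnes/ha in crop yield.

(0.004, 0.011)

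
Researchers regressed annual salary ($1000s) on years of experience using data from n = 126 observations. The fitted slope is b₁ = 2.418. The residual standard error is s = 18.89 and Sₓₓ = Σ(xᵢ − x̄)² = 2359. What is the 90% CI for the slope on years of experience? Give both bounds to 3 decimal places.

SE(b₁) = s/√Sₓₓ = 18.89/√2359 = 0.388927.
df = n − 2 = 124.
t* = t_{0.05, 124} = 1.657235.
Margin = t* × SE = 1.657235 × 0.388927 = 0.64454.
CI: 2.418 ± 0.64454 → (1.773, 3.063).
With 90% confidence, each one-unit increase in years of experience is associated with a change of between 1.773 and 3.063 $1000s in annual salary.

(1.773, 3.063)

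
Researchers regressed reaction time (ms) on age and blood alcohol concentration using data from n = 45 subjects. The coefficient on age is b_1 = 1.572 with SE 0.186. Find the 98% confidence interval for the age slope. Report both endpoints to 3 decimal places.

(1.122, 2.022)

df = n − k − 1 = 45 − 2 − 1 = 42.
t* = t_{0.01, 42} = 2.41847.
Margin = t* × SE = 2.41847 × 0.186 = 0.44984.
CI: 1.572 ± 0.44984 → (1.122, 2.022).
With 98% confidence, each one-unit increase in age is associated with a change of between 1.122 and 2.022 ms in reaction time, holding the other predictors fixed.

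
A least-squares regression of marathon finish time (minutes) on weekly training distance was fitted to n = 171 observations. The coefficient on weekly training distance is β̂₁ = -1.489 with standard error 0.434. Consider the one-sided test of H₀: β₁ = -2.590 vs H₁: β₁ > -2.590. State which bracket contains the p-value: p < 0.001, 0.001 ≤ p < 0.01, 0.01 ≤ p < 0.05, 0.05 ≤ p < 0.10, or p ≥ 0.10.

0.001 ≤ p < 0.01

t = (-1.489 − (-2.590)) / 0.434 = 2.537.
df = n − 2 = 171 − 2 = 169.
One-sided p = P(T_{169} > t) ≈ 0.0060.
So 0.001 ≤ p < 0.01.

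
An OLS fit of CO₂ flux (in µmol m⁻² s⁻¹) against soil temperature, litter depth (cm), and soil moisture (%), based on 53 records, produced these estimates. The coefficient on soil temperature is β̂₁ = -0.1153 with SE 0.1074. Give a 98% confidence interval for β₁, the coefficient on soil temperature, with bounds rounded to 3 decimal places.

(-0.374, 0.143)

df = n − k − 1 = 53 − 3 − 1 = 49.
t* = t_{0.01, 49} = 2.404892.
Margin = t* × SE = 2.404892 × 0.1074 = 0.25829.
CI: -0.1153 ± 0.25829 → (-0.374, 0.143).
With 98% confidence, each one-unit increase in soil temperature is associated with a change of between -0.374 and 0.143 µmol m⁻² s⁻¹ in CO₂ flux, holding the other predictors fixed.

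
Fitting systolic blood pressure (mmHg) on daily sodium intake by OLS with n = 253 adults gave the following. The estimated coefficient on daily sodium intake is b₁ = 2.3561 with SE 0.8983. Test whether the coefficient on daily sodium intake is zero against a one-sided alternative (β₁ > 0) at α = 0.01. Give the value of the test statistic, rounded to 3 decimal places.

t = 2.623

H₀: β₁ = 0 vs H₁: β₁ > 0.
t = (b₁ − β₁⁰)/SE = 2.3561 / 0.8983 = 2.623.
df = n − 2 = 253 − 2 = 251.
One-sided p ≈ 0.0046, which is < 0.01, so reject H₀.
There is evidence that the true slope on daily sodium intake is positive.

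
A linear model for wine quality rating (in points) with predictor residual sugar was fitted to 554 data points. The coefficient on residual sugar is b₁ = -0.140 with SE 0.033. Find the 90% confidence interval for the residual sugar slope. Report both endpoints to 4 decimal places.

(-0.1944, -0.0856)

df = n − 2 = 554 − 2 = 552.
t* = t_{0.05, 552} = 1.647619.
Margin = t* × SE = 1.647619 × 0.033 = 0.054371.
CI: -0.140 ± 0.054371 → (-0.1944, -0.0856).
With 90% confidence, each one-unit increase in residual sugar is associated with a change of between -0.1944 and -0.0856 points in wine quality rating.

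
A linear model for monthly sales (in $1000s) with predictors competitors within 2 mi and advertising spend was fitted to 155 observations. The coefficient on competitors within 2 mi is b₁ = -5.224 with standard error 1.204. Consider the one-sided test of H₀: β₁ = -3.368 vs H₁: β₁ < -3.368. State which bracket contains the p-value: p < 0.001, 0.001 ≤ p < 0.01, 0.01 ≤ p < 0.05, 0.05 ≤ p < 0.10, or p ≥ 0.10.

t = (-5.224 − (-3.368)) / 1.204 = -1.542.
df = n − k − 1 = 155 − 2 − 1 = 152.
One-sided p = P(T_{152} < t) ≈ 0.0626.
So 0.05 ≤ p < 0.10.

0.05 ≤ p < 0.10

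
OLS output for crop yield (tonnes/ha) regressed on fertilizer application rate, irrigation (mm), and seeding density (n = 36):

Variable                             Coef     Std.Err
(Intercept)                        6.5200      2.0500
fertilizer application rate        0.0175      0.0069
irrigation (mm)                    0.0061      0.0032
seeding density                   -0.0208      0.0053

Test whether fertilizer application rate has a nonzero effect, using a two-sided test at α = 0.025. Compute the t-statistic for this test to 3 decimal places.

Read off: b = 0.0175, SE = 0.0069 for fertilizer application rate.
H₀: β₁ = 0 vs H₁: β₁ ≠ 0.
t = 0.0175 / 0.0069 = 2.536.
df = n − k − 1 = 36 − 3 − 1 = 32.
Two-sided p ≈ 0.0163, which is < 0.025, so reject H₀.
There is evidence that fertilizer application rate is associated with crop yield, holding the other predictors fixed.

t = 2.536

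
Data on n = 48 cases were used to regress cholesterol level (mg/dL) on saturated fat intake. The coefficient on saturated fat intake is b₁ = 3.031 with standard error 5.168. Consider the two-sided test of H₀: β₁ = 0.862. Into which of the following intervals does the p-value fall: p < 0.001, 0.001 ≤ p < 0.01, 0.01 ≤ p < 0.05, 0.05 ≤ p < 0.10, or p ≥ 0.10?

t = (3.031 − 0.862) / 5.168 = 0.420.
df = n − 2 = 48 − 2 = 46.
Two-sided p = 2·P(T_{46} > |t|) ≈ 0.6767.
So p ≥ 0.10.

p ≥ 0.10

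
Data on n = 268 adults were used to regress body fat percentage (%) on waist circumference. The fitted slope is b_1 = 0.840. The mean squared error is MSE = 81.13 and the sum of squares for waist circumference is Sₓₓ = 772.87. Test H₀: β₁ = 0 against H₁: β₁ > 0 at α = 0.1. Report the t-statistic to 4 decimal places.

SE(b_1) = √(MSE/Sₓₓ) = √(81.13/772.87) = 0.323994.
t = 0.840 / 0.323994 = 2.5926.
df = n − 2 = 266.
One-sided p ≈ 0.0050, which is < 0.1, so reject H₀.
There is evidence that the true slope on waist circumference is positive.

t = 2.5926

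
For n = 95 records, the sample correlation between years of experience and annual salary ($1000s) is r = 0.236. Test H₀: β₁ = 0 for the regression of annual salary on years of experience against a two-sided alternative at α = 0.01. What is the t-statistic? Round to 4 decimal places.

t = 2.3421

t = r·√(n − 2)/√(1 − r²) = 0.236·√93/√0.944304 = 2.3421.
df = n − 2 = 93.
Two-sided p ≈ 0.0213, which is ≥ 0.01, so fail to reject H₀.
The data do not give significant evidence of a linear association between years of experience and annual salary.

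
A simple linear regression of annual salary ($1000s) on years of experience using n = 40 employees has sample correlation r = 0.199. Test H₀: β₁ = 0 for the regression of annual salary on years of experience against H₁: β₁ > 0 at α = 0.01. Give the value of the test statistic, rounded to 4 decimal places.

t = 1.2518

t = r·√(n − 2)/√(1 − r²) = 0.199·√38/√0.960399 = 1.2518.
df = n − 2 = 38.
One-sided p ≈ 0.1092, which is ≥ 0.01, so fail to reject H₀.
The data do not give significant evidence of a linear association between years of experience and annual salary.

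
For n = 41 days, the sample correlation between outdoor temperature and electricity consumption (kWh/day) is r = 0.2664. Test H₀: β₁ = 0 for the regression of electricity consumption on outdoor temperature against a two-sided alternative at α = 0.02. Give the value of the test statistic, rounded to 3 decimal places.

t = 1.726

t = r·√(n − 2)/√(1 − r²) = 0.2664·√39/√0.929031 = 1.726.
df = n − 2 = 39.
Two-sided p ≈ 0.0923, which is ≥ 0.02, so fail to reject H₀.
The data do not give significant evidence of a linear association between outdoor temperature and electricity consumption.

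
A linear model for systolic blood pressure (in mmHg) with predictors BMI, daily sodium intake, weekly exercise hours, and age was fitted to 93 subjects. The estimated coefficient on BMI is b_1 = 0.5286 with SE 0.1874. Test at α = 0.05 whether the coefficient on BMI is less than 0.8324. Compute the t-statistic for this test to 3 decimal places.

H₀: β₁ = 0.8324 vs H₁: β₁ < 0.8324.
t = (b_1 − β₁⁰)/SE = (0.5286 − 0.8324) / 0.1874 = -1.621.
df = n − k − 1 = 93 − 4 − 1 = 88.
One-sided p ≈ 0.0543, which is ≥ 0.05, so fail to reject H₀.
The data do not give significant evidence that the true slope on BMI is below 0.8324 mmHg per unit, holding the other predictors fixed.

t = -1.621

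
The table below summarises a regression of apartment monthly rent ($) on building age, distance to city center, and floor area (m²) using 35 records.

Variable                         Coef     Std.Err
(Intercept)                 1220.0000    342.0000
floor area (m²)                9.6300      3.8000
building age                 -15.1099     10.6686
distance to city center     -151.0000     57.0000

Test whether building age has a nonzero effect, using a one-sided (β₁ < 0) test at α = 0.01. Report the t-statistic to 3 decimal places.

t = -1.416

Read off: b = -15.1099, SE = 10.6686 for building age.
H₀: β₁ = 0 vs H₁: β₁ < 0.
t = -15.1099 / 10.6686 = -1.416.
df = n − k − 1 = 35 − 3 − 1 = 31.
One-sided p ≈ 0.0833, which is ≥ 0.01, so fail to reject H₀.
The data do not give significant evidence that the true slope on building age is negative, holding the other predictors fixed.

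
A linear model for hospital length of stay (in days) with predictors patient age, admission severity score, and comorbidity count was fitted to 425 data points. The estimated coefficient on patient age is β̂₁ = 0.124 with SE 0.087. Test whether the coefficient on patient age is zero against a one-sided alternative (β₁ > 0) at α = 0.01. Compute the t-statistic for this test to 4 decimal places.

H₀: β₁ = 0 vs H₁: β₁ > 0.
t = (β̂₁ − β₁⁰)/SE = 0.124 / 0.087 = 1.4253.
df = n − k − 1 = 425 − 3 − 1 = 421.
One-sided p ≈ 0.0774, which is ≥ 0.01, so fail to reject H₀.
The data do not give significant evidence that the true slope on patient age is positive, holding the other predictors fixed.

t = 1.4253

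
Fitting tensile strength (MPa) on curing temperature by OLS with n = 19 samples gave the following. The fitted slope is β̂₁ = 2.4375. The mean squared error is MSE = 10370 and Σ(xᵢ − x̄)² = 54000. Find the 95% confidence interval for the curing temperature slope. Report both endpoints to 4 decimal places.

SE(β̂₁) = √(MSE/Sₓₓ) = √(10370/54000) = 0.43822.
df = n − 2 = 17.
t* = t_{0.025, 17} = 2.109816.
Margin = t* × SE = 2.109816 × 0.43822 = 0.924564.
CI: 2.4375 ± 0.924564 → (1.5129, 3.3621).
With 95% confidence, each one-unit increase in curing temperature is associated with a change of between 1.5129 and 3.3621 MPa in tensile strength.

(1.5129, 3.3621)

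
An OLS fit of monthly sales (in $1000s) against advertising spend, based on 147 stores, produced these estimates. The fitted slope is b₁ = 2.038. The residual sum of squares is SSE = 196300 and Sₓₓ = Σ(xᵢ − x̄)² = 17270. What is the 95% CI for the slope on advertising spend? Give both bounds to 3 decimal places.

MSE = SSE/(n − 2) = 196300/145 = 1353.79.
SE(b₁) = √(MSE/Sₓₓ) = √(1353.79/17270) = 0.279982.
df = n − 2 = 145.
t* = t_{0.025, 145} = 1.97646.
Margin = t* × SE = 1.97646 × 0.279982 = 0.55337.
CI: 2.038 ± 0.55337 → (1.485, 2.591).
With 95% confidence, each one-unit increase in advertising spend is associated with a change of between 1.485 and 2.591 $1000s in monthly sales.

(1.485, 2.591)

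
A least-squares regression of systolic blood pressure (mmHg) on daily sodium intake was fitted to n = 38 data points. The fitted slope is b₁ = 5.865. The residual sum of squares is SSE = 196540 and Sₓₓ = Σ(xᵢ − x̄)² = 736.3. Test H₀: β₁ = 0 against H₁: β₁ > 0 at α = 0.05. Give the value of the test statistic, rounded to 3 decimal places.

MSE = SSE/(n − 2) = 196540/36 = 5459.44.
SE(b₁) = √(MSE/Sₓₓ) = √(5459.44/736.3) = 2.72299.
t = 5.865 / 2.72299 = 2.154.
df = n − 2 = 36.
One-sided p ≈ 0.0190, which is < 0.05, so reject H₀.
There is evidence that the true slope on daily sodium intake is positive.

t = 2.154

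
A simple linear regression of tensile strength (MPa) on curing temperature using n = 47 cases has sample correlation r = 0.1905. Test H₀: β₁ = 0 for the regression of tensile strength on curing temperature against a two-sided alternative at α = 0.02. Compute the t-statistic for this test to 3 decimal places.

t = 1.302

t = r·√(n − 2)/√(1 − r²) = 0.1905·√45/√0.96371 = 1.302.
df = n − 2 = 45.
Two-sided p ≈ 0.1996, which is ≥ 0.02, so fail to reject H₀.
The data do not give significant evidence of a linear association between curing temperature and tensile strength.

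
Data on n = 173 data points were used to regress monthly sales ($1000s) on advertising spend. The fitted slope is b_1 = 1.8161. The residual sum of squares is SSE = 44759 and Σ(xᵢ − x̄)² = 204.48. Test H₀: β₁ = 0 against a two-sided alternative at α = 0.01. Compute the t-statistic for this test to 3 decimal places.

t = 1.605

MSE = SSE/(n − 2) = 44759/171 = 261.749.
SE(b_1) = √(MSE/Sₓₓ) = √(261.749/204.48) = 1.1314.
t = 1.8161 / 1.1314 = 1.605.
df = n − 2 = 171.
Two-sided p ≈ 0.1103, which is ≥ 0.01, so fail to reject H₀.
The data do not give significant evidence of an association between advertising spend and monthly sales.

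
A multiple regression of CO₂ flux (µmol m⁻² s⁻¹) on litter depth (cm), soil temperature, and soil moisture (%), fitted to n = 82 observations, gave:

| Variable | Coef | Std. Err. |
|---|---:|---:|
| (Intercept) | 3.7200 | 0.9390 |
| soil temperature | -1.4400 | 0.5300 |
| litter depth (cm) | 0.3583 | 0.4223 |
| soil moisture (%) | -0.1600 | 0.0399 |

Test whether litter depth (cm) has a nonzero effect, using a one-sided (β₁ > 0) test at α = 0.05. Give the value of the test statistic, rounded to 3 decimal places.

Read off: b = 0.3583, SE = 0.4223 for litter depth (cm).
H₀: β₁ = 0 vs H₁: β₁ > 0.
t = 0.3583 / 0.4223 = 0.848.
df = n − k − 1 = 82 − 3 − 1 = 78.
One-sided p ≈ 0.1994, which is ≥ 0.05, so fail to reject H₀.
The data do not give significant evidence that the true slope on litter depth (cm) is positive, holding the other predictors fixed.

t = 0.848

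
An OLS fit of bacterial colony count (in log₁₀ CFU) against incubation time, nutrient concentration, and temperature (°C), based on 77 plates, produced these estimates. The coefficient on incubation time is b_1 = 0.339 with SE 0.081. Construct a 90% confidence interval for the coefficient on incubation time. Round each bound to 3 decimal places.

df = n − k − 1 = 77 − 3 − 1 = 73.
t* = t_{0.05, 73} = 1.665996.
Margin = t* × SE = 1.665996 × 0.081 = 0.13495.
CI: 0.339 ± 0.13495 → (0.204, 0.474).
With 90% confidence, each one-unit increase in incubation time is associated with a change of between 0.204 and 0.474 log₁₀ CFU in bacterial colony count, holding the other predictors fixed.

(0.204, 0.474)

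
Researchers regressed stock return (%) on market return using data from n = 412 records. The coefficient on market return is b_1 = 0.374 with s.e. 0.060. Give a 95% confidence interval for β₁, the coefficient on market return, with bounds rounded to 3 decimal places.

df = n − 2 = 412 − 2 = 410.
t* = t_{0.025, 410} = 1.965767.
Margin = t* × SE = 1.965767 × 0.060 = 0.11795.
CI: 0.374 ± 0.11795 → (0.256, 0.492).
With 95% confidence, each one-unit increase in market return is associated with a change of between 0.256 and 0.492 % in stock return.

(0.256, 0.492)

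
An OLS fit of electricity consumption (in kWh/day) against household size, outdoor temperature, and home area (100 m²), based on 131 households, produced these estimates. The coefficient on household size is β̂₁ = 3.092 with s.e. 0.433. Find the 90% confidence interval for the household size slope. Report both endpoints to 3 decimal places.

(2.375, 3.809)

df = n − k − 1 = 131 − 3 − 1 = 127.
t* = t_{0.05, 127} = 1.65694.
Margin = t* × SE = 1.65694 × 0.433 = 0.71746.
CI: 3.092 ± 0.71746 → (2.375, 3.809).
With 90% confidence, each one-unit increase in household size is associated with a change of between 2.375 and 3.809 kWh/day in electricity consumption, holding the other predictors fixed.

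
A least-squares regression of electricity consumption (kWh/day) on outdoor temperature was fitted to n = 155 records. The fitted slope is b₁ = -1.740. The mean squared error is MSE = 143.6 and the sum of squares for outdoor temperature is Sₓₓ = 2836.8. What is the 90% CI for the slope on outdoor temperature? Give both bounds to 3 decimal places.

SE(b₁) = √(MSE/Sₓₓ) = √(143.6/2836.8) = 0.22499.
df = n − 2 = 153.
t* = t_{0.05, 153} = 1.654874.
Margin = t* × SE = 1.654874 × 0.22499 = 0.37233.
CI: -1.740 ± 0.37233 → (-2.112, -1.368).
With 90% confidence, each one-unit increase in outdoor temperature is associated with a change of between -2.112 and -1.368 kWh/day in electricity consumption.

(-2.112, -1.368)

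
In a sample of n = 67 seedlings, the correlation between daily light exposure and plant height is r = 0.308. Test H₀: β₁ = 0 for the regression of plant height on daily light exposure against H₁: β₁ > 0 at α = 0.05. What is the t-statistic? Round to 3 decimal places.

t = 2.610

t = r·√(n − 2)/√(1 − r²) = 0.308·√65/√0.905136 = 2.610.
df = n − 2 = 65.
One-sided p ≈ 0.0056, which is < 0.05, so reject H₀.
There is evidence of a linear association between daily light exposure and plant height.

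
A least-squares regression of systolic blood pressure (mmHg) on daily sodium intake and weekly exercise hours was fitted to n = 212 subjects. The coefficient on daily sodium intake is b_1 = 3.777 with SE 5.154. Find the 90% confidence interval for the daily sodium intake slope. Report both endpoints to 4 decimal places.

(-4.7383, 12.2923)

df = n − k − 1 = 212 − 2 − 1 = 209.
t* = t_{0.05, 209} = 1.652177.
Margin = t* × SE = 1.652177 × 5.154 = 8.515320.
CI: 3.777 ± 8.515320 → (-4.7383, 12.2923).
With 90% confidence, each one-unit increase in daily sodium intake is associated with a change of between -4.7383 and 12.2923 mmHg in systolic blood pressure, holding the other predictors fixed.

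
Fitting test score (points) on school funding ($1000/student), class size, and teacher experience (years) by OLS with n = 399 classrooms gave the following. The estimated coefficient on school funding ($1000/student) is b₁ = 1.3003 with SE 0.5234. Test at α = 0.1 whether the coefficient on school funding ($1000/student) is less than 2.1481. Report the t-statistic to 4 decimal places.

H₀: β₁ = 2.1481 vs H₁: β₁ < 2.1481.
t = (b₁ − β₁⁰)/SE = (1.3003 − 2.1481) / 0.5234 = -1.6198.
df = n − k − 1 = 399 − 3 − 1 = 395.
One-sided p ≈ 0.0530, which is < 0.1, so reject H₀.
There is evidence that the true slope on school funding ($1000/student) is below 2.1481 points per unit, holding the other predictors fixed.

t = -1.6198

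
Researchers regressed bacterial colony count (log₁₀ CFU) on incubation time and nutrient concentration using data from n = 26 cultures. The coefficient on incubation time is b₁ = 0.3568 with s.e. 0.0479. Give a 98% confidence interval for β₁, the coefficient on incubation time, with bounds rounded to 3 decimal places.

df = n − k − 1 = 26 − 2 − 1 = 23.
t* = t_{0.01, 23} = 2.499867.
Margin = t* × SE = 2.499867 × 0.0479 = 0.11974.
CI: 0.3568 ± 0.11974 → (0.237, 0.477).
With 98% confidence, each one-unit increase in incubation time is associated with a change of between 0.237 and 0.477 log₁₀ CFU in bacterial colony count, holding the other predictors fixed.

(0.237, 0.477)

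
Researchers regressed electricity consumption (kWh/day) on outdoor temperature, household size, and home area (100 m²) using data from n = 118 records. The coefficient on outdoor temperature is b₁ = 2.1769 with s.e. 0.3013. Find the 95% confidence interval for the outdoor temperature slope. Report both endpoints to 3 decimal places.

(1.580, 2.774)

df = n − k − 1 = 118 − 3 − 1 = 114.
t* = t_{0.025, 114} = 1.980992.
Margin = t* × SE = 1.980992 × 0.3013 = 0.59687.
CI: 2.1769 ± 0.59687 → (1.580, 2.774).
With 95% confidence, each one-unit increase in outdoor temperature is associated with a change of between 1.580 and 2.774 kWh/day in electricity consumption, holding the other predictors fixed.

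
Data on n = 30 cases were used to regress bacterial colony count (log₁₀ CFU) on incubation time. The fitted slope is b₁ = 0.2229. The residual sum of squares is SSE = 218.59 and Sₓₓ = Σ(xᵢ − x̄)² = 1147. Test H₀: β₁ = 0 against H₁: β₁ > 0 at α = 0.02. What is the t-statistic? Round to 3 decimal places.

MSE = SSE/(n − 2) = 218.59/28 = 7.80679.
SE(b₁) = √(MSE/Sₓₓ) = √(7.80679/1147) = 0.0825001.
t = 0.2229 / 0.0825001 = 2.702.
df = n − 2 = 28.
One-sided p ≈ 0.0058, which is < 0.02, so reject H₀.
There is evidence that the true slope on incubation time is positive.

t = 2.702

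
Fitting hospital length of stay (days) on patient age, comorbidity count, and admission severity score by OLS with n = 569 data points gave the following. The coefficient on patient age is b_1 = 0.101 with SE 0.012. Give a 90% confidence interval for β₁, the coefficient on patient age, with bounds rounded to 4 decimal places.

(0.0812, 0.1208)

df = n − k − 1 = 569 − 3 − 1 = 565.
t* = t_{0.05, 565} = 1.647555.
Margin = t* × SE = 1.647555 × 0.012 = 0.019771.
CI: 0.101 ± 0.019771 → (0.0812, 0.1208).
With 90% confidence, each one-unit increase in patient age is associated with a change of between 0.0812 and 0.1208 days in hospital length of stay, holding the other predictors fixed.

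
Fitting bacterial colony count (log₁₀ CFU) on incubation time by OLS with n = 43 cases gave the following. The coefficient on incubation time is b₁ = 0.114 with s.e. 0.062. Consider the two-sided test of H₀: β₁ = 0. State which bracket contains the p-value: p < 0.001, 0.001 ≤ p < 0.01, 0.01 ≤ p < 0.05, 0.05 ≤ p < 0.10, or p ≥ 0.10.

t = 0.114 / 0.062 = 1.839.
df = n − 2 = 43 − 2 = 41.
Two-sided p = 2·P(T_{41} > |t|) ≈ 0.0732.
So 0.05 ≤ p < 0.10.

0.05 ≤ p < 0.10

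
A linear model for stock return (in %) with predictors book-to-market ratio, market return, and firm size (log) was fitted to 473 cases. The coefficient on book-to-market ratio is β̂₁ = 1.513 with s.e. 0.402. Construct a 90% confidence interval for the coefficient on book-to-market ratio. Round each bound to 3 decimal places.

(0.850, 2.176)

df = n − k − 1 = 473 − 3 − 1 = 469.
t* = t_{0.05, 469} = 1.648109.
Margin = t* × SE = 1.648109 × 0.402 = 0.66254.
CI: 1.513 ± 0.66254 → (0.850, 2.176).
With 90% confidence, each one-unit increase in book-to-market ratio is associated with a change of between 0.850 and 2.176 % in stock return, holding the other predictors fixed.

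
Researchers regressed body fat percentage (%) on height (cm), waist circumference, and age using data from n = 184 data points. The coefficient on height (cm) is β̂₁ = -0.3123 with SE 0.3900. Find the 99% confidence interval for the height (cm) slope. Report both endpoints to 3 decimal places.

(-1.328, 0.703)

df = n − k − 1 = 184 − 3 − 1 = 180.
t* = t_{0.005, 180} = 2.603418.
Margin = t* × SE = 2.603418 × 0.3900 = 1.01533.
CI: -0.3123 ± 1.01533 → (-1.328, 0.703).
With 99% confidence, each one-unit increase in height (cm) is associated with a change of between -1.328 and 0.703 % in body fat percentage, holding the other predictors fixed.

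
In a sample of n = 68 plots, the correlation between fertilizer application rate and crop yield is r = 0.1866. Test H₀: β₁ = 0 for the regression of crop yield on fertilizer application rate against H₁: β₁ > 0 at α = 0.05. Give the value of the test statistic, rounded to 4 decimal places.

t = r·√(n − 2)/√(1 − r²) = 0.1866·√66/√0.96518 = 1.5430.
df = n − 2 = 66.
One-sided p ≈ 0.0638, which is ≥ 0.05, so fail to reject H₀.
The data do not give significant evidence of a linear association between fertilizer application rate and crop yield.

t = 1.5430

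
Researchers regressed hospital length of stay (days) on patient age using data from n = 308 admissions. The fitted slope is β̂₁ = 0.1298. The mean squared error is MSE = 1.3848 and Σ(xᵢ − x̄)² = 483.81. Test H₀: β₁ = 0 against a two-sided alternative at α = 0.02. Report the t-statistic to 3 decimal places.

SE(β̂₁) = √(MSE/Sₓₓ) = √(1.3848/483.81) = 0.0535003.
t = 0.1298 / 0.0535003 = 2.426.
df = n − 2 = 306.
Two-sided p ≈ 0.0158, which is < 0.02, so reject H₀.
There is evidence that patient age is associated with hospital length of stay.

t = 2.426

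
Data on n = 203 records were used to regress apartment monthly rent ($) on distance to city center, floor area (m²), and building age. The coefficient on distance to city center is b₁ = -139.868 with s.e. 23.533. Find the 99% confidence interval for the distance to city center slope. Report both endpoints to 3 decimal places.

df = n − k − 1 = 203 − 3 − 1 = 199.
t* = t_{0.005, 199} = 2.60076.
Margin = t* × SE = 2.60076 × 23.533 = 61.20369.
CI: -139.868 ± 61.20369 → (-201.072, -78.664).
With 99% confidence, each one-unit increase in distance to city center is associated with a change of between -201.072 and -78.664 $ in apartment monthly rent, holding the other predictors fixed.

(-201.072, -78.664)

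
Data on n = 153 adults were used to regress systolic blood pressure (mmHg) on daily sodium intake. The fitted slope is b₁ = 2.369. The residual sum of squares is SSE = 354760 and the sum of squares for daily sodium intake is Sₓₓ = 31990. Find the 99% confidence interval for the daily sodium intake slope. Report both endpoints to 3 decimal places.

(1.662, 3.076)

MSE = SSE/(n − 2) = 354760/151 = 2349.4.
SE(b₁) = √(MSE/Sₓₓ) = √(2349.4/31990) = 0.271002.
df = n − 2 = 151.
t* = t_{0.005, 151} = 2.60878.
Margin = t* × SE = 2.60878 × 0.271002 = 0.70698.
CI: 2.369 ± 0.70698 → (1.662, 3.076).
With 99% confidence, each one-unit increase in daily sodium intake is associated with a change of between 1.662 and 3.076 mmHg in systolic blood pressure.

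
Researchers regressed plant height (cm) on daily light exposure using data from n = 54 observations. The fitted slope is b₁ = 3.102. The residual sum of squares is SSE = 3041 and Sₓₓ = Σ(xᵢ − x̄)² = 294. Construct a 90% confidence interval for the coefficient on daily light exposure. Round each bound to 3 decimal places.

MSE = SSE/(n − 2) = 3041/52 = 58.4808.
SE(b₁) = √(MSE/Sₓₓ) = √(58.4808/294) = 0.445998.
df = n − 2 = 52.
t* = t_{0.05, 52} = 1.674689.
Margin = t* × SE = 1.674689 × 0.445998 = 0.74691.
CI: 3.102 ± 0.74691 → (2.355, 3.849).
With 90% confidence, each one-unit increase in daily light exposure is associated with a change of between 2.355 and 3.849 cm in plant height.

(2.355, 3.849)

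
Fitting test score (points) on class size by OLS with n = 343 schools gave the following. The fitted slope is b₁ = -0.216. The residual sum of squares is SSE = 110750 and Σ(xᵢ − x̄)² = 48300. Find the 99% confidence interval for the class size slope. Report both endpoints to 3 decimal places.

(-0.428, -0.004)

MSE = SSE/(n − 2) = 110750/341 = 324.78.
SE(b₁) = √(MSE/Sₓₓ) = √(324.78/48300) = 0.0820014.
df = n − 2 = 341.
t* = t_{0.005, 341} = 2.590324.
Margin = t* × SE = 2.590324 × 0.0820014 = 0.21241.
CI: -0.216 ± 0.21241 → (-0.428, -0.004).
With 99% confidence, each one-unit increase in class size is associated with a change of between -0.428 and -0.004 points in test score.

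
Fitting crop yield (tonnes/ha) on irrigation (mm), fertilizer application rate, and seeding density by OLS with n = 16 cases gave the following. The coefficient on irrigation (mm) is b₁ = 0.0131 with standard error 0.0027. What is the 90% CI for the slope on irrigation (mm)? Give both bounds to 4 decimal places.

(0.0083, 0.0179)

df = n − k − 1 = 16 − 3 − 1 = 12.
t* = t_{0.05, 12} = 1.782288.
Margin = t* × SE = 1.782288 × 0.0027 = 0.004812.
CI: 0.0131 ± 0.004812 → (0.0083, 0.0179).
With 90% confidence, each one-unit increase in irrigation (mm) is associated with a change of between 0.0083 and 0.0179 tonnes/ha in crop yield, holding the other predictors fixed.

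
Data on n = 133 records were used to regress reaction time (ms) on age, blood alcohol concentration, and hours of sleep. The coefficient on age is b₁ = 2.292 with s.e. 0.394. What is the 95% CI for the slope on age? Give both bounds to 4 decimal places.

df = n − k − 1 = 133 − 3 − 1 = 129.
t* = t_{0.025, 129} = 1.978524.
Margin = t* × SE = 1.978524 × 0.394 = 0.779539.
CI: 2.292 ± 0.779539 → (1.5125, 3.0715).
With 95% confidence, each one-unit increase in age is associated with a change of between 1.5125 and 3.0715 ms in reaction time, holding the other predictors fixed.

(1.5125, 3.0715)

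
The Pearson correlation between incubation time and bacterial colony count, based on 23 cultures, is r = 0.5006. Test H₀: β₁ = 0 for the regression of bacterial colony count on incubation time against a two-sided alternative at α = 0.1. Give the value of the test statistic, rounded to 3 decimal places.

t = 2.650

t = r·√(n − 2)/√(1 − r²) = 0.5006·√21/√0.7494 = 2.650.
df = n − 2 = 21.
Two-sided p ≈ 0.0150, which is < 0.1, so reject H₀.
There is evidence of a linear association between incubation time and bacterial colony count.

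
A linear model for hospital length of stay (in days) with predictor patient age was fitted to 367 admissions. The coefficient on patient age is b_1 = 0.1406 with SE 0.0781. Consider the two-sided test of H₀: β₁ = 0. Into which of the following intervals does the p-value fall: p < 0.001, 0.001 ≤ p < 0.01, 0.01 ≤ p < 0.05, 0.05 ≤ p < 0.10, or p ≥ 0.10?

t = 0.1406 / 0.0781 = 1.800.
df = n − 2 = 367 − 2 = 365.
Two-sided p = 2·P(T_{365} > |t|) ≈ 0.0726.
So 0.05 ≤ p < 0.10.

0.05 ≤ p < 0.10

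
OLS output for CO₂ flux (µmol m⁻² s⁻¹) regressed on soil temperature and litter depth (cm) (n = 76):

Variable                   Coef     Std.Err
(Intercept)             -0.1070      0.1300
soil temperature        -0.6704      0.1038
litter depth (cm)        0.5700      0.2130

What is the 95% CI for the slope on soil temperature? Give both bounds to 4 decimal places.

(-0.8773, -0.4635)

Read off: b = -0.6704, SE = 0.1038 for soil temperature.
df = n − k − 1 = 76 − 2 − 1 = 73.
t* = t_{0.025, 73} = 1.992997.
Margin = t* × SE = 1.992997 × 0.1038 = 0.206873.
CI: -0.6704 ± 0.206873 → (-0.8773, -0.4635).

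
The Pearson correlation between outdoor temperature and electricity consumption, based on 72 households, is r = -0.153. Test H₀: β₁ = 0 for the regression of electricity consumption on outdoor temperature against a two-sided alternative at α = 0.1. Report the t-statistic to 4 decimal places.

t = -1.2953

t = r·√(n − 2)/√(1 − r²) = -0.153·√70/√0.976591 = -1.2953.
df = n − 2 = 70.
Two-sided p ≈ 0.1995, which is ≥ 0.1, so fail to reject H₀.
The data do not give significant evidence of a linear association between outdoor temperature and electricity consumption.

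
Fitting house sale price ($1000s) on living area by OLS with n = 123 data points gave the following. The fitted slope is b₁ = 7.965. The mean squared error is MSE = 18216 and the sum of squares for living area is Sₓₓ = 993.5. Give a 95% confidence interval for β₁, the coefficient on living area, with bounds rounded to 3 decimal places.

SE(b₁) = √(MSE/Sₓₓ) = √(18216/993.5) = 4.28196.
df = n − 2 = 121.
t* = t_{0.025, 121} = 1.979764.
Margin = t* × SE = 1.979764 × 4.28196 = 8.47727.
CI: 7.965 ± 8.47727 → (-0.512, 16.442).
With 95% confidence, each one-unit increase in living area is associated with a change of between -0.512 and 16.442 $1000s in house sale price.

(-0.512, 16.442)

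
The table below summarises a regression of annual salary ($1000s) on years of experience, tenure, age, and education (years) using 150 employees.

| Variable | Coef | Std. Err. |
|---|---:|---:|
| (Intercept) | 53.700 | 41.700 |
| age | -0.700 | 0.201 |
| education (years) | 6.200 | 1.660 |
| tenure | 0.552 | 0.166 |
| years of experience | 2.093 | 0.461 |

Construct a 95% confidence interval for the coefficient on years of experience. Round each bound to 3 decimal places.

(1.182, 3.004)

Read off: b = 2.093, SE = 0.461 for years of experience.
df = n − k − 1 = 150 − 4 − 1 = 145.
t* = t_{0.025, 145} = 1.97646.
Margin = t* × SE = 1.97646 × 0.461 = 0.91115.
CI: 2.093 ± 0.91115 → (1.182, 3.004).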